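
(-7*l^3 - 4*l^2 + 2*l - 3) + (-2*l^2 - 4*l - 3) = -7*l^3 - 6*l^2 - 2*l - 6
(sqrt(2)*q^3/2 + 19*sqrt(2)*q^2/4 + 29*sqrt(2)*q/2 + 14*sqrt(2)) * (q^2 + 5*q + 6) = sqrt(2)*q^5/2 + 29*sqrt(2)*q^4/4 + 165*sqrt(2)*q^3/4 + 115*sqrt(2)*q^2 + 157*sqrt(2)*q + 84*sqrt(2)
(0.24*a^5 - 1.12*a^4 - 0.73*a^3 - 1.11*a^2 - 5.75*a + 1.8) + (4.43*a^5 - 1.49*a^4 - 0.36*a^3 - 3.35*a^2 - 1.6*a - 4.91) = 4.67*a^5 - 2.61*a^4 - 1.09*a^3 - 4.46*a^2 - 7.35*a - 3.11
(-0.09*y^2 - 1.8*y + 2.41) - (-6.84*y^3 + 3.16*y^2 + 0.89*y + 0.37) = 6.84*y^3 - 3.25*y^2 - 2.69*y + 2.04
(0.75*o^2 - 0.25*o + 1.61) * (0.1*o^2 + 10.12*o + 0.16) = 0.075*o^4 + 7.565*o^3 - 2.249*o^2 + 16.2532*o + 0.2576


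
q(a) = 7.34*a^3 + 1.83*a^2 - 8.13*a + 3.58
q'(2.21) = 107.51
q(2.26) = 79.28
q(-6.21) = -1633.17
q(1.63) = 26.98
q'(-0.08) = -8.28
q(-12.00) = -12318.86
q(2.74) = 146.03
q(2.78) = 152.82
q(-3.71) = -315.89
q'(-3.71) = 281.38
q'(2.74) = 167.22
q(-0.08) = 4.24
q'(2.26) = 112.61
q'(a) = 22.02*a^2 + 3.66*a - 8.13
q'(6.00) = 806.55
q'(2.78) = 172.22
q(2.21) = 73.78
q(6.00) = 1606.12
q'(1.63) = 56.34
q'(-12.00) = 3118.83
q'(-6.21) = 818.32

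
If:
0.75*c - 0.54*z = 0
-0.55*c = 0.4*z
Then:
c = 0.00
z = 0.00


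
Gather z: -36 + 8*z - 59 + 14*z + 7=22*z - 88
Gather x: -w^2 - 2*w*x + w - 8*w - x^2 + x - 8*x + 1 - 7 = -w^2 - 7*w - x^2 + x*(-2*w - 7) - 6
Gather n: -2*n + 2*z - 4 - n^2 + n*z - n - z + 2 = -n^2 + n*(z - 3) + z - 2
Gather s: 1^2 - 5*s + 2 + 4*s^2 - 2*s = 4*s^2 - 7*s + 3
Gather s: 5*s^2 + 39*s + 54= 5*s^2 + 39*s + 54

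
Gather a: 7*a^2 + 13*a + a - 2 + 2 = 7*a^2 + 14*a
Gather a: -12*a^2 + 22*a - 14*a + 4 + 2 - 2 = -12*a^2 + 8*a + 4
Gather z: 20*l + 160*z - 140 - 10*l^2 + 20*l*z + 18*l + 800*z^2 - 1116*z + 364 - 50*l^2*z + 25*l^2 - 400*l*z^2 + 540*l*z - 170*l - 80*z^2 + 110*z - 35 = 15*l^2 - 132*l + z^2*(720 - 400*l) + z*(-50*l^2 + 560*l - 846) + 189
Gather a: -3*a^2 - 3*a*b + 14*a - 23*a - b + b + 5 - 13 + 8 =-3*a^2 + a*(-3*b - 9)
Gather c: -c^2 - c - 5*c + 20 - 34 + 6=-c^2 - 6*c - 8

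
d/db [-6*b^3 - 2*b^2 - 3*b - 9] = -18*b^2 - 4*b - 3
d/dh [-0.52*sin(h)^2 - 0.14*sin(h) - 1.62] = -(1.04*sin(h) + 0.14)*cos(h)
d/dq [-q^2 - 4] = -2*q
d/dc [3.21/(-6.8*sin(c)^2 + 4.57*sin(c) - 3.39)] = (43.656*sin(c) - 14.6697)*cos(c)/(6.8*sin(c)^2 - 4.57*sin(c) + 3.39)^2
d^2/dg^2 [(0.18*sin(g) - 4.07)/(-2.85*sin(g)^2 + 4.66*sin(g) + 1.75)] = (-1.46205*sin(g)^5 + 129.84372*sin(g)^4 - 164.62341*sin(g)^3 - 27.304558*sin(g)^2 + 295.96642*sin(g) - 220.299034)/(-2.85*sin(g)^2 + 4.66*sin(g) + 1.75)^3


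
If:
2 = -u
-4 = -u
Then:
No Solution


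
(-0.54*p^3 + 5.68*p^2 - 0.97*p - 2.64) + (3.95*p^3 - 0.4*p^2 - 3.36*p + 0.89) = 3.41*p^3 + 5.28*p^2 - 4.33*p - 1.75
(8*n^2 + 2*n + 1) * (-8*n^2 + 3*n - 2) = -64*n^4 + 8*n^3 - 18*n^2 - n - 2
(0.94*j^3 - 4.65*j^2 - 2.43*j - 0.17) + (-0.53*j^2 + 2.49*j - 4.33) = 0.94*j^3 - 5.18*j^2 + 0.0600000000000001*j - 4.5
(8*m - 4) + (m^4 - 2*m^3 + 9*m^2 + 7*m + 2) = m^4 - 2*m^3 + 9*m^2 + 15*m - 2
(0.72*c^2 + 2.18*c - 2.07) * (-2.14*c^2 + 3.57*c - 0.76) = -1.5408*c^4 - 2.0948*c^3 + 11.6652*c^2 - 9.0467*c + 1.5732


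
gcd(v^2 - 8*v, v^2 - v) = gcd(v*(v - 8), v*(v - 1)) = v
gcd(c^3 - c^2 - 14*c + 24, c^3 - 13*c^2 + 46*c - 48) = c^2 - 5*c + 6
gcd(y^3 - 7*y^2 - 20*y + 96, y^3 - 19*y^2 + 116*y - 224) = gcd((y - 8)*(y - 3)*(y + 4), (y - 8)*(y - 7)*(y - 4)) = y - 8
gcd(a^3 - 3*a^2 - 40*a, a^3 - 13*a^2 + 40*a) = a^2 - 8*a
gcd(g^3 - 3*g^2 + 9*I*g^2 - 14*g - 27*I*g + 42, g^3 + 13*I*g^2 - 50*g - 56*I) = g^2 + 9*I*g - 14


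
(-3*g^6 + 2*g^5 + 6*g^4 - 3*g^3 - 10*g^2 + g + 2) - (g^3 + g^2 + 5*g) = -3*g^6 + 2*g^5 + 6*g^4 - 4*g^3 - 11*g^2 - 4*g + 2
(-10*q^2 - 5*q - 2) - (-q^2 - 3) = -9*q^2 - 5*q + 1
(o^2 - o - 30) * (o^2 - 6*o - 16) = o^4 - 7*o^3 - 40*o^2 + 196*o + 480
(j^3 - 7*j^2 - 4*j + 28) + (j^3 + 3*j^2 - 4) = 2*j^3 - 4*j^2 - 4*j + 24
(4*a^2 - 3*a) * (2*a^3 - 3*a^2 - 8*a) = 8*a^5 - 18*a^4 - 23*a^3 + 24*a^2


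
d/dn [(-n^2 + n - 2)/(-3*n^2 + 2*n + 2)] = (n^2 - 16*n + 6)/(9*n^4 - 12*n^3 - 8*n^2 + 8*n + 4)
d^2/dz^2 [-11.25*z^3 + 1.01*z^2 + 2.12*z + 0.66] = 2.02 - 67.5*z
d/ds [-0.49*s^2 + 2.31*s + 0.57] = 2.31 - 0.98*s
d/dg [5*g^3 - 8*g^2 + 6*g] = 15*g^2 - 16*g + 6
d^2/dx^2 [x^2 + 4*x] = 2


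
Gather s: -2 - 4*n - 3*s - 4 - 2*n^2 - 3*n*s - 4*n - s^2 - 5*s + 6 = -2*n^2 - 8*n - s^2 + s*(-3*n - 8)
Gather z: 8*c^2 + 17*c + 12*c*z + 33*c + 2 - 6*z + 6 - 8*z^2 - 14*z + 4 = 8*c^2 + 50*c - 8*z^2 + z*(12*c - 20) + 12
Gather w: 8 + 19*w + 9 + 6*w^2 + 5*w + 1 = 6*w^2 + 24*w + 18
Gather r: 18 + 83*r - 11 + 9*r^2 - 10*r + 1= 9*r^2 + 73*r + 8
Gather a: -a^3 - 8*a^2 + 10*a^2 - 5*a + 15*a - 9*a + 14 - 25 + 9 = -a^3 + 2*a^2 + a - 2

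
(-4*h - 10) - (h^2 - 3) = -h^2 - 4*h - 7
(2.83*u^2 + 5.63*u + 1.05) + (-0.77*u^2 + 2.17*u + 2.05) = 2.06*u^2 + 7.8*u + 3.1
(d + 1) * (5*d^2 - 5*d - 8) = 5*d^3 - 13*d - 8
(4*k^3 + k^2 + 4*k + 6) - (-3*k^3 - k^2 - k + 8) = 7*k^3 + 2*k^2 + 5*k - 2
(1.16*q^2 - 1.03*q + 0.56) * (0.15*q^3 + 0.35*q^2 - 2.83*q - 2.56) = 0.174*q^5 + 0.2515*q^4 - 3.5593*q^3 + 0.141300000000001*q^2 + 1.052*q - 1.4336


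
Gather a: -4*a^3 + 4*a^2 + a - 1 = -4*a^3 + 4*a^2 + a - 1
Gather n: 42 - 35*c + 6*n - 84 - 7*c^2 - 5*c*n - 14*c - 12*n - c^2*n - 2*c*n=-7*c^2 - 49*c + n*(-c^2 - 7*c - 6) - 42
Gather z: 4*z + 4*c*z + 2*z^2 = 2*z^2 + z*(4*c + 4)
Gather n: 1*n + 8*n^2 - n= 8*n^2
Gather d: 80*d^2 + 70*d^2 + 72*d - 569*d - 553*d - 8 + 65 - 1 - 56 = 150*d^2 - 1050*d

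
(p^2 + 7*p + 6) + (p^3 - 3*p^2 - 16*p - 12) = p^3 - 2*p^2 - 9*p - 6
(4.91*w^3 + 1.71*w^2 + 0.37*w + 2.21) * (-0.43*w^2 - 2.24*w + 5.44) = -2.1113*w^5 - 11.7337*w^4 + 22.7209*w^3 + 7.5233*w^2 - 2.9376*w + 12.0224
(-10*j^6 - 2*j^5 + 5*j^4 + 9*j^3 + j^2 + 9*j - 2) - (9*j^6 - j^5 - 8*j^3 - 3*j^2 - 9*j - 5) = -19*j^6 - j^5 + 5*j^4 + 17*j^3 + 4*j^2 + 18*j + 3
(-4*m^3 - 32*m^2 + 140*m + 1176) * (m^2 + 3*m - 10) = -4*m^5 - 44*m^4 + 84*m^3 + 1916*m^2 + 2128*m - 11760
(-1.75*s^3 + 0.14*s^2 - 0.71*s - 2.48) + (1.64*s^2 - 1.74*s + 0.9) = -1.75*s^3 + 1.78*s^2 - 2.45*s - 1.58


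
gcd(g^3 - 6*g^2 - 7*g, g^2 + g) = g^2 + g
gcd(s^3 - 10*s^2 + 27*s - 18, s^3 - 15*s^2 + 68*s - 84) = s - 6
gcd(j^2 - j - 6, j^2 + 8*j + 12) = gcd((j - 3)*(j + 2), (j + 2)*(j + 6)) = j + 2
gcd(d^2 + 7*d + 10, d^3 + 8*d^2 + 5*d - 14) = d + 2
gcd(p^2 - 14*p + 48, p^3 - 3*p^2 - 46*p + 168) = p - 6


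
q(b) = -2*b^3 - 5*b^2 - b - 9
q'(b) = -6*b^2 - 10*b - 1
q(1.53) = -29.40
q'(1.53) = -30.35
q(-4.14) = 51.36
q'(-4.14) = -62.44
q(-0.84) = -10.50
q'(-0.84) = 3.17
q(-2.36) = -8.20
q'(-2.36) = -10.82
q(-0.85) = -10.53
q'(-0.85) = 3.16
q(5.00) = -389.00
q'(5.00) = -201.00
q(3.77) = -191.00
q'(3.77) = -123.98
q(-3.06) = 4.55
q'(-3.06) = -26.58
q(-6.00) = 249.00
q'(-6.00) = -157.00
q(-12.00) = 2739.00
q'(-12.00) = -745.00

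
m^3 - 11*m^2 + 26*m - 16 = (m - 8)*(m - 2)*(m - 1)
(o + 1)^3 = o^3 + 3*o^2 + 3*o + 1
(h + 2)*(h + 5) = h^2 + 7*h + 10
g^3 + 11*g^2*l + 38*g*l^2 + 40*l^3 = (g + 2*l)*(g + 4*l)*(g + 5*l)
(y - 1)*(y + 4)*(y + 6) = y^3 + 9*y^2 + 14*y - 24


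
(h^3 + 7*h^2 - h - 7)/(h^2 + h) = h + 6 - 7/h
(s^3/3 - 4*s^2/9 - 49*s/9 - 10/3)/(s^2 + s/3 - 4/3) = (3*s^3 - 4*s^2 - 49*s - 30)/(3*(3*s^2 + s - 4))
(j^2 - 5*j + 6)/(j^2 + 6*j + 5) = (j^2 - 5*j + 6)/(j^2 + 6*j + 5)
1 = 1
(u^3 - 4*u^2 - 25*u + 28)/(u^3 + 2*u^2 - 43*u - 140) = (u - 1)/(u + 5)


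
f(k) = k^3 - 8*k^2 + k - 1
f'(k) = 3*k^2 - 16*k + 1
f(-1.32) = -18.56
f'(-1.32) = 27.35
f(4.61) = -68.43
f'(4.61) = -9.00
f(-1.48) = -23.24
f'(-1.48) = 31.25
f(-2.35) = -60.51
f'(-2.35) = 55.17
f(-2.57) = -73.38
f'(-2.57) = 61.93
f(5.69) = -70.10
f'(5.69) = 7.09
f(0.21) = -1.13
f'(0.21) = -2.23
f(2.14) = -25.70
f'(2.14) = -19.50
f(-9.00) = -1387.00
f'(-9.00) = 388.00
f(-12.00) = -2893.00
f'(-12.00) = 625.00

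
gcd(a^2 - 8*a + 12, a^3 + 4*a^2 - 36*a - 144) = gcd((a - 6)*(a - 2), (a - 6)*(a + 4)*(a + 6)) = a - 6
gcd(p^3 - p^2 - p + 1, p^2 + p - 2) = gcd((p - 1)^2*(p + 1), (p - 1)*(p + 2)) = p - 1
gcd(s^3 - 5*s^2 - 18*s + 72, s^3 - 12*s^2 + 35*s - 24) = s - 3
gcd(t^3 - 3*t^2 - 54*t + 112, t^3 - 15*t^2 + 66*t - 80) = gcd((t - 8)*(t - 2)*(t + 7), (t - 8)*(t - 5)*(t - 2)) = t^2 - 10*t + 16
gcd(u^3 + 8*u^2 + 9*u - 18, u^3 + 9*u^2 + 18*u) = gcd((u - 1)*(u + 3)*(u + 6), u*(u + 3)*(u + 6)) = u^2 + 9*u + 18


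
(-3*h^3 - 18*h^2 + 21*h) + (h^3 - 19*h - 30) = -2*h^3 - 18*h^2 + 2*h - 30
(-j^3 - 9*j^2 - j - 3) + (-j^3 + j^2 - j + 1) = -2*j^3 - 8*j^2 - 2*j - 2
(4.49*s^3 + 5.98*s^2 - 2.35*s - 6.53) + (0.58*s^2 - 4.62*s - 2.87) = 4.49*s^3 + 6.56*s^2 - 6.97*s - 9.4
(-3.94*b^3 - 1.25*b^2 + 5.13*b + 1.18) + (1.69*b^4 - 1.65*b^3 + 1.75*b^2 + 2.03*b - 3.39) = 1.69*b^4 - 5.59*b^3 + 0.5*b^2 + 7.16*b - 2.21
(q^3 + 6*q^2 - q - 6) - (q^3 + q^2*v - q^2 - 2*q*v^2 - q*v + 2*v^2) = -q^2*v + 7*q^2 + 2*q*v^2 + q*v - q - 2*v^2 - 6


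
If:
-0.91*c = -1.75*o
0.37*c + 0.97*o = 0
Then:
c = 0.00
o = 0.00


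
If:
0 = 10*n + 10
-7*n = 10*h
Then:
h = 7/10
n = -1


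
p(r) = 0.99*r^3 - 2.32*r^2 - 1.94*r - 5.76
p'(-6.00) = 132.82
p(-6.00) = -291.48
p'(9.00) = 196.87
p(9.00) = 510.57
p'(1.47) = -2.34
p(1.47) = -10.48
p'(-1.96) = 18.56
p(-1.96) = -18.32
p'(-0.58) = 1.75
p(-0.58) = -5.61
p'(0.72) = -3.74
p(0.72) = -7.99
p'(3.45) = 17.40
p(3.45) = 0.59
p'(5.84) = 72.26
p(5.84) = 100.97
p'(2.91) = 9.71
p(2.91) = -6.66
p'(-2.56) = 29.40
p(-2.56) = -32.61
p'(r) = 2.97*r^2 - 4.64*r - 1.94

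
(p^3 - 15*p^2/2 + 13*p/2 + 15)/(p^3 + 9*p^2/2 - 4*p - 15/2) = (2*p^2 - 17*p + 30)/(2*p^2 + 7*p - 15)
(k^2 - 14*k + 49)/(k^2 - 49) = (k - 7)/(k + 7)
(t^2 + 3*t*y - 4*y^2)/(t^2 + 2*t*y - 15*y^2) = (t^2 + 3*t*y - 4*y^2)/(t^2 + 2*t*y - 15*y^2)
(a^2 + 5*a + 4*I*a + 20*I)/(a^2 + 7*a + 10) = (a + 4*I)/(a + 2)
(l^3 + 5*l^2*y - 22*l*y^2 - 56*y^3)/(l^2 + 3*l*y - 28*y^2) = l + 2*y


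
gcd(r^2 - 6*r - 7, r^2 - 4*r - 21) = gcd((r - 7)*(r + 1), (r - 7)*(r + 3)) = r - 7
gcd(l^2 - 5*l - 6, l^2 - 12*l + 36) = l - 6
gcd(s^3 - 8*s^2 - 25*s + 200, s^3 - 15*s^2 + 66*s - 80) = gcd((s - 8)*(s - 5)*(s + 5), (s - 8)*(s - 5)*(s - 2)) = s^2 - 13*s + 40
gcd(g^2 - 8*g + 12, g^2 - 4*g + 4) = g - 2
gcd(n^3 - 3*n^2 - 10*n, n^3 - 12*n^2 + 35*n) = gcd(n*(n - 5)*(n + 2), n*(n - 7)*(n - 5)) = n^2 - 5*n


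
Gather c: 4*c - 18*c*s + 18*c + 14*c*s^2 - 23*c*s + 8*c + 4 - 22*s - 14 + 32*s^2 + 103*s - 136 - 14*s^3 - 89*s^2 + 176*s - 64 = c*(14*s^2 - 41*s + 30) - 14*s^3 - 57*s^2 + 257*s - 210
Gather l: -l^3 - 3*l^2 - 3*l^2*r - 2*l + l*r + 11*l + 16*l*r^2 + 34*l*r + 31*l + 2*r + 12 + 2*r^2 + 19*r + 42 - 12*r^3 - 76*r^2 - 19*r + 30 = -l^3 + l^2*(-3*r - 3) + l*(16*r^2 + 35*r + 40) - 12*r^3 - 74*r^2 + 2*r + 84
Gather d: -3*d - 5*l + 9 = -3*d - 5*l + 9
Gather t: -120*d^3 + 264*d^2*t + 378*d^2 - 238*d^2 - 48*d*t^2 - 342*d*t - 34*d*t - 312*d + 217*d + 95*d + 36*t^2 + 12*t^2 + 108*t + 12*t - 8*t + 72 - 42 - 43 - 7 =-120*d^3 + 140*d^2 + t^2*(48 - 48*d) + t*(264*d^2 - 376*d + 112) - 20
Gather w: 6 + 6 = 12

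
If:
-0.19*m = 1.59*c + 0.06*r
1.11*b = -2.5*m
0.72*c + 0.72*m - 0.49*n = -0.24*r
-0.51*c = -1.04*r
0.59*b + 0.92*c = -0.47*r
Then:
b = 0.00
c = 0.00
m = 0.00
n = 0.00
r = 0.00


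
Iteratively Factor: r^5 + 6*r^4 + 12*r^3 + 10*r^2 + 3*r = (r + 1)*(r^4 + 5*r^3 + 7*r^2 + 3*r) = (r + 1)^2*(r^3 + 4*r^2 + 3*r) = (r + 1)^2*(r + 3)*(r^2 + r) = r*(r + 1)^2*(r + 3)*(r + 1)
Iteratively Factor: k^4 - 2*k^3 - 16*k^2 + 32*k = (k - 2)*(k^3 - 16*k) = k*(k - 2)*(k^2 - 16) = k*(k - 2)*(k + 4)*(k - 4)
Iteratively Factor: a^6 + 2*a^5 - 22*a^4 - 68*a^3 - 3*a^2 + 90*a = (a)*(a^5 + 2*a^4 - 22*a^3 - 68*a^2 - 3*a + 90) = a*(a + 3)*(a^4 - a^3 - 19*a^2 - 11*a + 30) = a*(a + 3)^2*(a^3 - 4*a^2 - 7*a + 10) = a*(a + 2)*(a + 3)^2*(a^2 - 6*a + 5) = a*(a - 5)*(a + 2)*(a + 3)^2*(a - 1)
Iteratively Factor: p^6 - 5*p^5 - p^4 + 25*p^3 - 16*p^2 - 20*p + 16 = (p - 4)*(p^5 - p^4 - 5*p^3 + 5*p^2 + 4*p - 4) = (p - 4)*(p - 1)*(p^4 - 5*p^2 + 4) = (p - 4)*(p - 2)*(p - 1)*(p^3 + 2*p^2 - p - 2) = (p - 4)*(p - 2)*(p - 1)*(p + 2)*(p^2 - 1) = (p - 4)*(p - 2)*(p - 1)^2*(p + 2)*(p + 1)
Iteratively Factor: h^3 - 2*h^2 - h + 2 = (h - 1)*(h^2 - h - 2) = (h - 1)*(h + 1)*(h - 2)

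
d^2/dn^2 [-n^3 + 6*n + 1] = -6*n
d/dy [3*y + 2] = 3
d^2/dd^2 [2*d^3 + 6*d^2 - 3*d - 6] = 12*d + 12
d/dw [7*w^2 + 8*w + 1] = 14*w + 8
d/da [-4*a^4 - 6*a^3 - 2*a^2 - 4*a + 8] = -16*a^3 - 18*a^2 - 4*a - 4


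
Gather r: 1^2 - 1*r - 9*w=-r - 9*w + 1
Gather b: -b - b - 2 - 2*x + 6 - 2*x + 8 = -2*b - 4*x + 12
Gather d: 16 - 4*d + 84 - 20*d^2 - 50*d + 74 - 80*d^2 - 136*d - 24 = -100*d^2 - 190*d + 150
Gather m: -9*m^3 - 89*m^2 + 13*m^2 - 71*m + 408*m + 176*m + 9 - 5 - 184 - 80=-9*m^3 - 76*m^2 + 513*m - 260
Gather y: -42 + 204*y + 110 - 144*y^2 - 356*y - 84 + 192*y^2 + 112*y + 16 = 48*y^2 - 40*y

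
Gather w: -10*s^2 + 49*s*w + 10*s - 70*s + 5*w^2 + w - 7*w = -10*s^2 - 60*s + 5*w^2 + w*(49*s - 6)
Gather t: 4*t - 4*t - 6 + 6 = 0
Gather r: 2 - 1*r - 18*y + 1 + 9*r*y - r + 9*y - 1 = r*(9*y - 2) - 9*y + 2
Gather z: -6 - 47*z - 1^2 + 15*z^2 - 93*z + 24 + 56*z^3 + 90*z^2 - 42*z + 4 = 56*z^3 + 105*z^2 - 182*z + 21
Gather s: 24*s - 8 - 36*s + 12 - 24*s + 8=12 - 36*s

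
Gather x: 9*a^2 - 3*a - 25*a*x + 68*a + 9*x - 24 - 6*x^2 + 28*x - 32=9*a^2 + 65*a - 6*x^2 + x*(37 - 25*a) - 56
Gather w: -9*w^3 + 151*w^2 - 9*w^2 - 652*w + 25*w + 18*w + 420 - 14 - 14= -9*w^3 + 142*w^2 - 609*w + 392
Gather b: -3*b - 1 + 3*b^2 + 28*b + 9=3*b^2 + 25*b + 8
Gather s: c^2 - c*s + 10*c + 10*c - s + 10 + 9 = c^2 + 20*c + s*(-c - 1) + 19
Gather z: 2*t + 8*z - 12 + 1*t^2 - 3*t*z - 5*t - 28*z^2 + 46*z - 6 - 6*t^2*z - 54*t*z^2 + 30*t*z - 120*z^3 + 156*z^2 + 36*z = t^2 - 3*t - 120*z^3 + z^2*(128 - 54*t) + z*(-6*t^2 + 27*t + 90) - 18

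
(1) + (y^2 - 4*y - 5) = y^2 - 4*y - 4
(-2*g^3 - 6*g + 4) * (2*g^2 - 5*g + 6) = -4*g^5 + 10*g^4 - 24*g^3 + 38*g^2 - 56*g + 24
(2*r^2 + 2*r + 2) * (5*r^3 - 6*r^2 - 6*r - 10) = 10*r^5 - 2*r^4 - 14*r^3 - 44*r^2 - 32*r - 20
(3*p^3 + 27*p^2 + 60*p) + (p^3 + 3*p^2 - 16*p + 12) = 4*p^3 + 30*p^2 + 44*p + 12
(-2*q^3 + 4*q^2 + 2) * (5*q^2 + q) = -10*q^5 + 18*q^4 + 4*q^3 + 10*q^2 + 2*q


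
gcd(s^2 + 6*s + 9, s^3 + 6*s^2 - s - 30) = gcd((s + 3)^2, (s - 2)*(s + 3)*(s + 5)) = s + 3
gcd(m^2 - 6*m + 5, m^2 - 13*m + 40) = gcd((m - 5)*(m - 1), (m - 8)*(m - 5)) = m - 5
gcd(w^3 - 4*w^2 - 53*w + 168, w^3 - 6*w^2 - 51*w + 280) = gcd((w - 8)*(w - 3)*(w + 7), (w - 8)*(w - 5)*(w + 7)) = w^2 - w - 56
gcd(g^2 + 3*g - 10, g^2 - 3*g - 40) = g + 5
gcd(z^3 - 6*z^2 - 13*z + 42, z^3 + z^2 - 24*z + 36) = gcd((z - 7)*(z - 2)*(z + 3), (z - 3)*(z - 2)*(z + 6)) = z - 2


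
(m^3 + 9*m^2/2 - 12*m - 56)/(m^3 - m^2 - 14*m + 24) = (m^2 + m/2 - 14)/(m^2 - 5*m + 6)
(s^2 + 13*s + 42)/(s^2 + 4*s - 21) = (s + 6)/(s - 3)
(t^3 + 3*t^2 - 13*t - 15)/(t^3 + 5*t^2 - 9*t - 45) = (t + 1)/(t + 3)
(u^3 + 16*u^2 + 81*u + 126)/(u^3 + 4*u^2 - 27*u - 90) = (u + 7)/(u - 5)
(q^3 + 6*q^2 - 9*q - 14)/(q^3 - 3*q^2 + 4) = (q + 7)/(q - 2)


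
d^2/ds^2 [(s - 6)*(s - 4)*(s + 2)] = 6*s - 16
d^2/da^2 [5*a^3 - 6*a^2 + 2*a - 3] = 30*a - 12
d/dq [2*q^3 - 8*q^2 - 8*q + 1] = 6*q^2 - 16*q - 8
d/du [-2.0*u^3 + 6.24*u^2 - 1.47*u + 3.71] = -6.0*u^2 + 12.48*u - 1.47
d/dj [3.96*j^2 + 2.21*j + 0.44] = 7.92*j + 2.21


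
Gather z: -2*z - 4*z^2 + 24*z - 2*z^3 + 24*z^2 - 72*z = -2*z^3 + 20*z^2 - 50*z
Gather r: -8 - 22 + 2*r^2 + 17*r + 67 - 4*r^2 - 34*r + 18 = -2*r^2 - 17*r + 55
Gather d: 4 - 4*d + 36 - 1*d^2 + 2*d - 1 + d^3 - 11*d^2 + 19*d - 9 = d^3 - 12*d^2 + 17*d + 30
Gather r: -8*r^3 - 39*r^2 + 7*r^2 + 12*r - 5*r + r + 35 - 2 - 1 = -8*r^3 - 32*r^2 + 8*r + 32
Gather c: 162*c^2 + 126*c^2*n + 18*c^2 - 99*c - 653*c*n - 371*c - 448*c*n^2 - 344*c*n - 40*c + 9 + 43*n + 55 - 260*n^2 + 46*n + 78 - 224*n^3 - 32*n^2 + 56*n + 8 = c^2*(126*n + 180) + c*(-448*n^2 - 997*n - 510) - 224*n^3 - 292*n^2 + 145*n + 150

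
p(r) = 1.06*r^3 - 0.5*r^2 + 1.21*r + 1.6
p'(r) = 3.18*r^2 - 1.0*r + 1.21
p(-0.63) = 0.37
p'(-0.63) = 3.10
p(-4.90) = -141.04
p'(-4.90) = 82.46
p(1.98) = 10.26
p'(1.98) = 11.70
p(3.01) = 29.62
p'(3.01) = 27.01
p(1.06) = 3.58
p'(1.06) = 3.72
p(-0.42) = 0.93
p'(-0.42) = 2.19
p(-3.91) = -74.14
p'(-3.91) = 53.74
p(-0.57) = 0.55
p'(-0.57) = 2.81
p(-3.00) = -35.15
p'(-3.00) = 32.83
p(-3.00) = -35.15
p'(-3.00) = 32.83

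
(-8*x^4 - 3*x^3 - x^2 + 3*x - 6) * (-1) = 8*x^4 + 3*x^3 + x^2 - 3*x + 6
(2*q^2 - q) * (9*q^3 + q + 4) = 18*q^5 - 9*q^4 + 2*q^3 + 7*q^2 - 4*q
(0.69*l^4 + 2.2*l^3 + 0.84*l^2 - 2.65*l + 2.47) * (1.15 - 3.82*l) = -2.6358*l^5 - 7.6105*l^4 - 0.6788*l^3 + 11.089*l^2 - 12.4829*l + 2.8405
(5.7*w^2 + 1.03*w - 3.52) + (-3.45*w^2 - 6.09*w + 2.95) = 2.25*w^2 - 5.06*w - 0.57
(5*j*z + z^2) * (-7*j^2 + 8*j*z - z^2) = -35*j^3*z + 33*j^2*z^2 + 3*j*z^3 - z^4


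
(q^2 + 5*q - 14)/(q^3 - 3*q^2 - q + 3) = (q^2 + 5*q - 14)/(q^3 - 3*q^2 - q + 3)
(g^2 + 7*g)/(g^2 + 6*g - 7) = g/(g - 1)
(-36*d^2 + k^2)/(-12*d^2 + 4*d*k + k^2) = (6*d - k)/(2*d - k)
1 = 1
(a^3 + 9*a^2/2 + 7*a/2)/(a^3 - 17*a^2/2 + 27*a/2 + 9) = a*(2*a^2 + 9*a + 7)/(2*a^3 - 17*a^2 + 27*a + 18)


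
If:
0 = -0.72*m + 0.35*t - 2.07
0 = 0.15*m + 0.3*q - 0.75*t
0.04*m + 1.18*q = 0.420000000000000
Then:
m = -3.09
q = 0.46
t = -0.43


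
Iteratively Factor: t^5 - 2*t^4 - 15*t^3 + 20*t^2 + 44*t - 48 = (t - 2)*(t^4 - 15*t^2 - 10*t + 24) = (t - 2)*(t - 1)*(t^3 + t^2 - 14*t - 24) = (t - 4)*(t - 2)*(t - 1)*(t^2 + 5*t + 6) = (t - 4)*(t - 2)*(t - 1)*(t + 2)*(t + 3)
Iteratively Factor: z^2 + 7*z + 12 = (z + 4)*(z + 3)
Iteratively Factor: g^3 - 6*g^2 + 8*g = (g)*(g^2 - 6*g + 8) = g*(g - 4)*(g - 2)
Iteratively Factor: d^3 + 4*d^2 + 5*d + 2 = (d + 1)*(d^2 + 3*d + 2) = (d + 1)*(d + 2)*(d + 1)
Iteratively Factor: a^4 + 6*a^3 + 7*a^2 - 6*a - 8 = (a + 1)*(a^3 + 5*a^2 + 2*a - 8) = (a - 1)*(a + 1)*(a^2 + 6*a + 8) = (a - 1)*(a + 1)*(a + 4)*(a + 2)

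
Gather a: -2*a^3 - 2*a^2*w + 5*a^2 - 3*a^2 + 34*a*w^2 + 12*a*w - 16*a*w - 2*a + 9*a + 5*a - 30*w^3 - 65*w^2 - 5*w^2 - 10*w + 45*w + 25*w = -2*a^3 + a^2*(2 - 2*w) + a*(34*w^2 - 4*w + 12) - 30*w^3 - 70*w^2 + 60*w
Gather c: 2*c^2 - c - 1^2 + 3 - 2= 2*c^2 - c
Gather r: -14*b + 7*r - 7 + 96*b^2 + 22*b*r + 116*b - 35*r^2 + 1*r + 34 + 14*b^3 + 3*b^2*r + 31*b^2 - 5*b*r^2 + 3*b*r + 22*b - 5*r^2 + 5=14*b^3 + 127*b^2 + 124*b + r^2*(-5*b - 40) + r*(3*b^2 + 25*b + 8) + 32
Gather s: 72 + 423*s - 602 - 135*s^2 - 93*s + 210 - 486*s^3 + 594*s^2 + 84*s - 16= -486*s^3 + 459*s^2 + 414*s - 336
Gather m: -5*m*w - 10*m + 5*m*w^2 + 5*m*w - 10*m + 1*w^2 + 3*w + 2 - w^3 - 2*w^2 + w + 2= m*(5*w^2 - 20) - w^3 - w^2 + 4*w + 4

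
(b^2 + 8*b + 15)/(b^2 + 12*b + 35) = (b + 3)/(b + 7)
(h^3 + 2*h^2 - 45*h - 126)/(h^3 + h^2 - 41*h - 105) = (h + 6)/(h + 5)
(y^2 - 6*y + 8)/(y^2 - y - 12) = (y - 2)/(y + 3)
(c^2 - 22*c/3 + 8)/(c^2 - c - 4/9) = 3*(c - 6)/(3*c + 1)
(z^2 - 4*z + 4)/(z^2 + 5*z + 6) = (z^2 - 4*z + 4)/(z^2 + 5*z + 6)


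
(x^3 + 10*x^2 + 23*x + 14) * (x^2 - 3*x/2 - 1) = x^5 + 17*x^4/2 + 7*x^3 - 61*x^2/2 - 44*x - 14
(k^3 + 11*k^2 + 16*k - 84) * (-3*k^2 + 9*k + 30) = -3*k^5 - 24*k^4 + 81*k^3 + 726*k^2 - 276*k - 2520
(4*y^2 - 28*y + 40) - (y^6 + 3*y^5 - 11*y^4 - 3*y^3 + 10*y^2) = -y^6 - 3*y^5 + 11*y^4 + 3*y^3 - 6*y^2 - 28*y + 40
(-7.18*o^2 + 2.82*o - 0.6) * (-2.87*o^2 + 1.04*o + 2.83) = 20.6066*o^4 - 15.5606*o^3 - 15.6646*o^2 + 7.3566*o - 1.698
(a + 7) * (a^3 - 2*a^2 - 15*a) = a^4 + 5*a^3 - 29*a^2 - 105*a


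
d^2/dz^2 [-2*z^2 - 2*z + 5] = -4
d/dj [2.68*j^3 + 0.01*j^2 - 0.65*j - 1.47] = 8.04*j^2 + 0.02*j - 0.65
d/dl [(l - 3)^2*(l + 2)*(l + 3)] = 4*l^3 - 3*l^2 - 30*l + 9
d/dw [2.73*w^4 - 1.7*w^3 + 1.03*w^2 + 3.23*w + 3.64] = 10.92*w^3 - 5.1*w^2 + 2.06*w + 3.23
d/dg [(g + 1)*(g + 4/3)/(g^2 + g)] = -4/(3*g^2)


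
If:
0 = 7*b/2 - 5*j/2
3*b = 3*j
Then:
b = 0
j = 0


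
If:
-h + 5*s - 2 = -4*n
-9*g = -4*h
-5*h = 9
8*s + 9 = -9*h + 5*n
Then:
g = -4/5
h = -9/5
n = -172/285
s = 149/285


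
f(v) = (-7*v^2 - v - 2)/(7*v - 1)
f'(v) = (-14*v - 1)/(7*v - 1) - 7*(-7*v^2 - v - 2)/(7*v - 1)^2 = (-49*v^2 + 14*v + 15)/(49*v^2 - 14*v + 1)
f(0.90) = -1.62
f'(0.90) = -0.43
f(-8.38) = 8.13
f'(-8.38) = -1.00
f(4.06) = -4.43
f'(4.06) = -0.98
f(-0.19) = 0.89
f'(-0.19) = 1.95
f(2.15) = -2.60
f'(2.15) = -0.92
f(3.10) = -3.50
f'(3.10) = -0.96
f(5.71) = -6.05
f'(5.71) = -0.99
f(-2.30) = 2.15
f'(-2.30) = -0.95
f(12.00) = -12.31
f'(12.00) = -1.00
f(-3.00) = 2.82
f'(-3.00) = -0.97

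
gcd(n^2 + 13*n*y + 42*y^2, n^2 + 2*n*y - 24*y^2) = n + 6*y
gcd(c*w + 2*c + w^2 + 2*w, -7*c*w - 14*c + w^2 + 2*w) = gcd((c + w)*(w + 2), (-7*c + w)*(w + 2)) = w + 2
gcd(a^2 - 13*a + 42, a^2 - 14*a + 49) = a - 7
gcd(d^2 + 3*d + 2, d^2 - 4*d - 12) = d + 2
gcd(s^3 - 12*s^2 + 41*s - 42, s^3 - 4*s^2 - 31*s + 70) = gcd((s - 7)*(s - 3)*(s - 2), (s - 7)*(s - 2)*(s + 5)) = s^2 - 9*s + 14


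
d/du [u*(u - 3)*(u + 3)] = 3*u^2 - 9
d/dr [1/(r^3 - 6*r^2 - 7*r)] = (-3*r^2 + 12*r + 7)/(r^2*(-r^2 + 6*r + 7)^2)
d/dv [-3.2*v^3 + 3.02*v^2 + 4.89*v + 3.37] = -9.6*v^2 + 6.04*v + 4.89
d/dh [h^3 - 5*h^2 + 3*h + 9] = 3*h^2 - 10*h + 3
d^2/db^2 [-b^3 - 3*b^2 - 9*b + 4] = -6*b - 6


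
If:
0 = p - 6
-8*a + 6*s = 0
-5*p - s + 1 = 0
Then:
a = -87/4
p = 6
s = -29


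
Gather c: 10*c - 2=10*c - 2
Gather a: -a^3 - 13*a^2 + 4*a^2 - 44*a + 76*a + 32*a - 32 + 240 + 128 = -a^3 - 9*a^2 + 64*a + 336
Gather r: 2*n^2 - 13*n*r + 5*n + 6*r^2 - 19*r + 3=2*n^2 + 5*n + 6*r^2 + r*(-13*n - 19) + 3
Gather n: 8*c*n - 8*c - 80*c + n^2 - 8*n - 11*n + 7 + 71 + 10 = -88*c + n^2 + n*(8*c - 19) + 88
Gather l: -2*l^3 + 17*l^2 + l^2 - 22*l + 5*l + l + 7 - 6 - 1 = -2*l^3 + 18*l^2 - 16*l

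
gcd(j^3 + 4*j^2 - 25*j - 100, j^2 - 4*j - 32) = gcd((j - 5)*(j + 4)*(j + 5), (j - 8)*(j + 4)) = j + 4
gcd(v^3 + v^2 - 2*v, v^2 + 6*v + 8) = v + 2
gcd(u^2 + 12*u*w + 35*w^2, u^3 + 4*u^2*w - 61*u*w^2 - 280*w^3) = u^2 + 12*u*w + 35*w^2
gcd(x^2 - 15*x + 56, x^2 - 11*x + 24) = x - 8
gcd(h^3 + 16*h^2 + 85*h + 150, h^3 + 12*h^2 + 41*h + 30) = h^2 + 11*h + 30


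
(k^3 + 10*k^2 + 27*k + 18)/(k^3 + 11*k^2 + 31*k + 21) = (k + 6)/(k + 7)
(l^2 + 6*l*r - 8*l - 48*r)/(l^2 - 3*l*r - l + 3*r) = (l^2 + 6*l*r - 8*l - 48*r)/(l^2 - 3*l*r - l + 3*r)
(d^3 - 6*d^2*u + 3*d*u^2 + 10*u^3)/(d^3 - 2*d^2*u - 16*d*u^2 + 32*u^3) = (-d^2 + 4*d*u + 5*u^2)/(-d^2 + 16*u^2)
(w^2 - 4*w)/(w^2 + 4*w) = (w - 4)/(w + 4)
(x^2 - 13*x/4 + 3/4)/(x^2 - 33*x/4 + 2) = (x - 3)/(x - 8)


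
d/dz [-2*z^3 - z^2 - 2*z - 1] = -6*z^2 - 2*z - 2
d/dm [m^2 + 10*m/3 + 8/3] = 2*m + 10/3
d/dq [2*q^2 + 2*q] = 4*q + 2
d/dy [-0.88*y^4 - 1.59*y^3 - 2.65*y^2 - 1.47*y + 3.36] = -3.52*y^3 - 4.77*y^2 - 5.3*y - 1.47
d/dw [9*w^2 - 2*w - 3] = 18*w - 2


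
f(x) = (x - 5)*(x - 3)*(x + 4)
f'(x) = (x - 5)*(x - 3) + (x - 5)*(x + 4) + (x - 3)*(x + 4)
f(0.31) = 54.38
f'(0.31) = -19.19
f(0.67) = 47.12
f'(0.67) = -21.01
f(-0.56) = 68.09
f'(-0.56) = -11.58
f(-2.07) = 69.18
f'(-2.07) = 12.41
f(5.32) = 6.92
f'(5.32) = 25.35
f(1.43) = 30.43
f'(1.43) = -22.31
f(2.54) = 7.40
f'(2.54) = -17.97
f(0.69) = 46.69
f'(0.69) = -21.09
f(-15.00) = -3960.00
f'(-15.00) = 778.00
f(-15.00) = -3960.00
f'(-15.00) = 778.00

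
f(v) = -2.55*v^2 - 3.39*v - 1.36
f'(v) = -5.1*v - 3.39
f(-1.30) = -1.26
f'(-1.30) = 3.24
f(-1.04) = -0.59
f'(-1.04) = 1.91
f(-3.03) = -14.50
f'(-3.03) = 12.06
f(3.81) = -51.29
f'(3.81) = -22.82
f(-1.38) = -1.54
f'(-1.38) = 3.65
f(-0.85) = -0.32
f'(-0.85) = 0.94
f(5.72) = -104.18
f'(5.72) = -32.56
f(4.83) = -77.22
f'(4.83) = -28.02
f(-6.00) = -72.82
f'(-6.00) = 27.21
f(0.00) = -1.36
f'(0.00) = -3.39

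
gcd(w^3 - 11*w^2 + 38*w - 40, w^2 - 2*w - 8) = w - 4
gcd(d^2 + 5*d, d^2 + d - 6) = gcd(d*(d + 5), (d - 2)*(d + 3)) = 1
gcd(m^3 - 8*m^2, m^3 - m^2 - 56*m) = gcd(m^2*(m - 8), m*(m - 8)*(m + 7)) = m^2 - 8*m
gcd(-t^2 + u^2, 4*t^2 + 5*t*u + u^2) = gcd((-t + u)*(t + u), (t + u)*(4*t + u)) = t + u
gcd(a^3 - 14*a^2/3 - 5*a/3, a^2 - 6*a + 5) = a - 5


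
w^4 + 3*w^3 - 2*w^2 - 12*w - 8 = (w - 2)*(w + 1)*(w + 2)^2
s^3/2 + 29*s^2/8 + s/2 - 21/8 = (s/2 + 1/2)*(s - 3/4)*(s + 7)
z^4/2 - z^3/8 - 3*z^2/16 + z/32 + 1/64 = (z/2 + 1/4)*(z - 1/2)^2*(z + 1/4)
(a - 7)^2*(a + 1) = a^3 - 13*a^2 + 35*a + 49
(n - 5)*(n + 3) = n^2 - 2*n - 15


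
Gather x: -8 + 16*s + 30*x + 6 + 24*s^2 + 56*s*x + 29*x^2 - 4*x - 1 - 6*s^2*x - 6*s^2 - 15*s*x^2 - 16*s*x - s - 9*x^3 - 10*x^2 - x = 18*s^2 + 15*s - 9*x^3 + x^2*(19 - 15*s) + x*(-6*s^2 + 40*s + 25) - 3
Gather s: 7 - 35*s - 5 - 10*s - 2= -45*s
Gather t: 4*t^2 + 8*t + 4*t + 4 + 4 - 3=4*t^2 + 12*t + 5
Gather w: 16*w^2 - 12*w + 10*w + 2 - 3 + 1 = 16*w^2 - 2*w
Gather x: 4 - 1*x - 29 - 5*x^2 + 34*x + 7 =-5*x^2 + 33*x - 18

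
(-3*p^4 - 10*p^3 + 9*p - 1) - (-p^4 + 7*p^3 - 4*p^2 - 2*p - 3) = -2*p^4 - 17*p^3 + 4*p^2 + 11*p + 2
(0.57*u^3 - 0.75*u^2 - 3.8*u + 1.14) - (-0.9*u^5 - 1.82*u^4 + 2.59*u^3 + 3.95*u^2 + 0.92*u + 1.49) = 0.9*u^5 + 1.82*u^4 - 2.02*u^3 - 4.7*u^2 - 4.72*u - 0.35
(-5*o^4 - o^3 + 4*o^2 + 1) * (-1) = 5*o^4 + o^3 - 4*o^2 - 1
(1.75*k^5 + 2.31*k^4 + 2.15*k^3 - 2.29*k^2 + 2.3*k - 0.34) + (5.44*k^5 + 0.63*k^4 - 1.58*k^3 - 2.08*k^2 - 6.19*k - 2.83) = 7.19*k^5 + 2.94*k^4 + 0.57*k^3 - 4.37*k^2 - 3.89*k - 3.17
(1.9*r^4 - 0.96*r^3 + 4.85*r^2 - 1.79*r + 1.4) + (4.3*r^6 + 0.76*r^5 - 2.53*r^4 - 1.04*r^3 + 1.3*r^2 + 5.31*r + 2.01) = 4.3*r^6 + 0.76*r^5 - 0.63*r^4 - 2.0*r^3 + 6.15*r^2 + 3.52*r + 3.41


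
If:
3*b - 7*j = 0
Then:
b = 7*j/3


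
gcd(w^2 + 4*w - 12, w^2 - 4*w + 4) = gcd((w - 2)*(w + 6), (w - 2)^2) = w - 2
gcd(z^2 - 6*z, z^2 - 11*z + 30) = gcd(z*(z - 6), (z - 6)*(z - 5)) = z - 6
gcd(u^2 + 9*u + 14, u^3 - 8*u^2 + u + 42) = u + 2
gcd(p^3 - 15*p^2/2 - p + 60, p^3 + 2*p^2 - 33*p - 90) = p - 6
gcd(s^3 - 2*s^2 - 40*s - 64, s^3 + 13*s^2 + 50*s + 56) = s^2 + 6*s + 8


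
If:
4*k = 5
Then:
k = 5/4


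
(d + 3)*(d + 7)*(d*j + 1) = d^3*j + 10*d^2*j + d^2 + 21*d*j + 10*d + 21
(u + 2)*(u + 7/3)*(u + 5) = u^3 + 28*u^2/3 + 79*u/3 + 70/3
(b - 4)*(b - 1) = b^2 - 5*b + 4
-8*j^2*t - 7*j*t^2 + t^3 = t*(-8*j + t)*(j + t)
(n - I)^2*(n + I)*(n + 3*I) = n^4 + 2*I*n^3 + 4*n^2 + 2*I*n + 3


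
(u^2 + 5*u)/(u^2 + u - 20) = u/(u - 4)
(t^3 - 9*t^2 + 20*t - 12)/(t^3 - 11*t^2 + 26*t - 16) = (t - 6)/(t - 8)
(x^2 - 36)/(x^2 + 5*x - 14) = (x^2 - 36)/(x^2 + 5*x - 14)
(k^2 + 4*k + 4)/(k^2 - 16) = (k^2 + 4*k + 4)/(k^2 - 16)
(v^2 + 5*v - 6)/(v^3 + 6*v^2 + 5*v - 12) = (v + 6)/(v^2 + 7*v + 12)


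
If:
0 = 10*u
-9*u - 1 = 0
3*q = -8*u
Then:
No Solution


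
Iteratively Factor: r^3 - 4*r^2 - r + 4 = (r + 1)*(r^2 - 5*r + 4) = (r - 4)*(r + 1)*(r - 1)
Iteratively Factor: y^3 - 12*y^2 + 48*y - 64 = (y - 4)*(y^2 - 8*y + 16) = (y - 4)^2*(y - 4)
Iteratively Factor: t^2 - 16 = (t - 4)*(t + 4)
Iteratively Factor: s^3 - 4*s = (s)*(s^2 - 4) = s*(s + 2)*(s - 2)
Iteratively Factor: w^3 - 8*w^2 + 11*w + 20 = (w - 4)*(w^2 - 4*w - 5) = (w - 5)*(w - 4)*(w + 1)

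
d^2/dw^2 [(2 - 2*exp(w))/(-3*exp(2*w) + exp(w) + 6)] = (18*exp(4*w) - 66*exp(3*w) + 234*exp(2*w) - 158*exp(w) + 84)*exp(w)/(27*exp(6*w) - 27*exp(5*w) - 153*exp(4*w) + 107*exp(3*w) + 306*exp(2*w) - 108*exp(w) - 216)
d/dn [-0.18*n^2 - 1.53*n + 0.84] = -0.36*n - 1.53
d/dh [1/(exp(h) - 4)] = -exp(h)/(exp(h) - 4)^2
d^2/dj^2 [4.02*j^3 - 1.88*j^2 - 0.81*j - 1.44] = 24.12*j - 3.76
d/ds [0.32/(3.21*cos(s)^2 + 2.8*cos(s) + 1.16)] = (2.0544*cos(s) + 0.896)*sin(s)/(3.21*cos(s)^2 + 2.8*cos(s) + 1.16)^2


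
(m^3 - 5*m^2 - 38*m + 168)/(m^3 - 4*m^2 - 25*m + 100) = (m^2 - m - 42)/(m^2 - 25)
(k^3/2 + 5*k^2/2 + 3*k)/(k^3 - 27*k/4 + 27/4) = 2*k*(k + 2)/(4*k^2 - 12*k + 9)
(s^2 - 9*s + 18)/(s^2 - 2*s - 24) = (s - 3)/(s + 4)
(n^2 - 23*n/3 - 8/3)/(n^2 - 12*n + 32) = (n + 1/3)/(n - 4)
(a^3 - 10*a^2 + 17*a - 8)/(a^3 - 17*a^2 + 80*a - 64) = (a - 1)/(a - 8)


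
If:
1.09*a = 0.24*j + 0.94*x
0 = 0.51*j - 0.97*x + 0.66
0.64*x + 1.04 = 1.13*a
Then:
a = 1.88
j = 1.91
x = 1.69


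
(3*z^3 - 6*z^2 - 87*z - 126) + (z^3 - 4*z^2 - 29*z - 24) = 4*z^3 - 10*z^2 - 116*z - 150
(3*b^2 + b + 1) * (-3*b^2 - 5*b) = -9*b^4 - 18*b^3 - 8*b^2 - 5*b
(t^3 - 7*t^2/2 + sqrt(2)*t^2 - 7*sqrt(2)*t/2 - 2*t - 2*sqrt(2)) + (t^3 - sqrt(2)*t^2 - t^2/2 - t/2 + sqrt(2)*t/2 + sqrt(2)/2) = 2*t^3 - 4*t^2 - 3*sqrt(2)*t - 5*t/2 - 3*sqrt(2)/2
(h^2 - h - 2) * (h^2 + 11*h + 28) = h^4 + 10*h^3 + 15*h^2 - 50*h - 56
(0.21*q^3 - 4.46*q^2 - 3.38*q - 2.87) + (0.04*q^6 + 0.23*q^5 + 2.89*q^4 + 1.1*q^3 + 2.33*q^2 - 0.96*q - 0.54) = 0.04*q^6 + 0.23*q^5 + 2.89*q^4 + 1.31*q^3 - 2.13*q^2 - 4.34*q - 3.41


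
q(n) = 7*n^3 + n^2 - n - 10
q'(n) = 21*n^2 + 2*n - 1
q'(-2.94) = 174.64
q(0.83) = -6.14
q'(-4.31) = 380.48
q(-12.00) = -11950.00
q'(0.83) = 15.13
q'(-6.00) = 743.00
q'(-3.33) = 225.21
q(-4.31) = -547.55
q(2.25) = 72.55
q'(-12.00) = 2999.00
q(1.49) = 13.89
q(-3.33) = -254.06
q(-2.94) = -176.30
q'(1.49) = 48.60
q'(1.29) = 36.53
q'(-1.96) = 75.75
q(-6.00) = -1480.00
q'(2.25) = 109.81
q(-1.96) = -56.91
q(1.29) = 5.40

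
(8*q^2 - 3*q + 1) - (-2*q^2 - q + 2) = 10*q^2 - 2*q - 1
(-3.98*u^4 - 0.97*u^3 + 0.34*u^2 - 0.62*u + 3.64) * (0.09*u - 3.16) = -0.3582*u^5 + 12.4895*u^4 + 3.0958*u^3 - 1.1302*u^2 + 2.2868*u - 11.5024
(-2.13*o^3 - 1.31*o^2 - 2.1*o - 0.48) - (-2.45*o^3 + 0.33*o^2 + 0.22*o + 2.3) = 0.32*o^3 - 1.64*o^2 - 2.32*o - 2.78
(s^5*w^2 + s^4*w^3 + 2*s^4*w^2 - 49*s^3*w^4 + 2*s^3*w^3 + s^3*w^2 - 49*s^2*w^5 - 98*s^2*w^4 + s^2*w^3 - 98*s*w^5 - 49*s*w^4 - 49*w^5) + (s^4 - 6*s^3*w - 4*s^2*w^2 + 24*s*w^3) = s^5*w^2 + s^4*w^3 + 2*s^4*w^2 + s^4 - 49*s^3*w^4 + 2*s^3*w^3 + s^3*w^2 - 6*s^3*w - 49*s^2*w^5 - 98*s^2*w^4 + s^2*w^3 - 4*s^2*w^2 - 98*s*w^5 - 49*s*w^4 + 24*s*w^3 - 49*w^5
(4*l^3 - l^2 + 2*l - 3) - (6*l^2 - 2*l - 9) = 4*l^3 - 7*l^2 + 4*l + 6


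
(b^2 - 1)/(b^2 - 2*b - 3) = (b - 1)/(b - 3)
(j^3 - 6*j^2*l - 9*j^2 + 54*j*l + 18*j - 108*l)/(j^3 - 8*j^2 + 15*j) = (j^2 - 6*j*l - 6*j + 36*l)/(j*(j - 5))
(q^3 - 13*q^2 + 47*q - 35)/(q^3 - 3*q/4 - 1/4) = 4*(q^2 - 12*q + 35)/(4*q^2 + 4*q + 1)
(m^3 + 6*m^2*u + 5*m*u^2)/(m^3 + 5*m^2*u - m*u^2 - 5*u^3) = m/(m - u)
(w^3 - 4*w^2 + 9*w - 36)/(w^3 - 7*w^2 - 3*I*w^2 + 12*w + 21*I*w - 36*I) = (w + 3*I)/(w - 3)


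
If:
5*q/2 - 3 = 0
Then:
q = 6/5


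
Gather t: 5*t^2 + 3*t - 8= 5*t^2 + 3*t - 8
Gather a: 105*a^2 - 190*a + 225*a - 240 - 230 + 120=105*a^2 + 35*a - 350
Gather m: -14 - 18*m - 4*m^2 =-4*m^2 - 18*m - 14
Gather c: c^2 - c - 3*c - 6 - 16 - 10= c^2 - 4*c - 32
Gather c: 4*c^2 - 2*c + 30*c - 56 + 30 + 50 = 4*c^2 + 28*c + 24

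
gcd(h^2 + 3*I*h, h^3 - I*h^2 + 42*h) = h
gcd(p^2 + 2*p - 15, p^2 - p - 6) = p - 3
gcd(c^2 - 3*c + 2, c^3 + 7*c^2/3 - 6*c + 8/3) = c - 1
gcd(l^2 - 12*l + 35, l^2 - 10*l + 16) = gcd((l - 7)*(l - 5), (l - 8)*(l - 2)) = 1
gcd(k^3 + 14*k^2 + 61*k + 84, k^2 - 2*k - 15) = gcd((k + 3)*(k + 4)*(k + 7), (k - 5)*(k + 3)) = k + 3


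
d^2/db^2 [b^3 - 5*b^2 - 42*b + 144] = 6*b - 10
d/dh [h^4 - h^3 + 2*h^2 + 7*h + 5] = 4*h^3 - 3*h^2 + 4*h + 7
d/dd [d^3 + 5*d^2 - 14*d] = 3*d^2 + 10*d - 14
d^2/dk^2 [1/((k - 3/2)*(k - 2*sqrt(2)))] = 4*(4*(k - 2*sqrt(2))^2 + 2*(k - 2*sqrt(2))*(2*k - 3) + (2*k - 3)^2)/((k - 2*sqrt(2))^3*(2*k - 3)^3)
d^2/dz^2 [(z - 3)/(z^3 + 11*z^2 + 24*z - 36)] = 2*(3*z^3 - 21*z^2 - 23*z - 57)/(z^7 + 21*z^6 + 147*z^5 + 287*z^4 - 672*z^3 - 1512*z^2 + 3024*z - 1296)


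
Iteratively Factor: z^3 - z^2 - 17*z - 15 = (z + 1)*(z^2 - 2*z - 15) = (z - 5)*(z + 1)*(z + 3)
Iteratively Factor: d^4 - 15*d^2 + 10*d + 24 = (d - 3)*(d^3 + 3*d^2 - 6*d - 8) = (d - 3)*(d + 4)*(d^2 - d - 2) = (d - 3)*(d - 2)*(d + 4)*(d + 1)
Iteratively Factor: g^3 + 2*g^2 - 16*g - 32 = (g - 4)*(g^2 + 6*g + 8) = (g - 4)*(g + 4)*(g + 2)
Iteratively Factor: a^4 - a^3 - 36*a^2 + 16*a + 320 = (a + 4)*(a^3 - 5*a^2 - 16*a + 80) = (a - 4)*(a + 4)*(a^2 - a - 20) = (a - 4)*(a + 4)^2*(a - 5)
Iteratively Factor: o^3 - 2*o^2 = (o)*(o^2 - 2*o) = o^2*(o - 2)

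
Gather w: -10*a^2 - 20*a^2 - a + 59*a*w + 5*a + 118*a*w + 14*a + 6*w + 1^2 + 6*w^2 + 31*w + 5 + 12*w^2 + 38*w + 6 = -30*a^2 + 18*a + 18*w^2 + w*(177*a + 75) + 12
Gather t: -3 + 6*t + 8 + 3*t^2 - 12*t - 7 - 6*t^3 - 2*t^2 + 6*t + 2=-6*t^3 + t^2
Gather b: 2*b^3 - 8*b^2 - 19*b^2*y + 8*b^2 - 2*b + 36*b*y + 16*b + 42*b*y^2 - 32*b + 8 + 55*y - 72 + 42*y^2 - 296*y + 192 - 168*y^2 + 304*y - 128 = 2*b^3 - 19*b^2*y + b*(42*y^2 + 36*y - 18) - 126*y^2 + 63*y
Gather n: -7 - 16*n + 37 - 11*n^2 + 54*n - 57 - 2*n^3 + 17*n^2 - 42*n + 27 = -2*n^3 + 6*n^2 - 4*n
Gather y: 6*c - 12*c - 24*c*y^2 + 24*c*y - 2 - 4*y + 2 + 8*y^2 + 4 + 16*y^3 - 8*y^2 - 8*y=-24*c*y^2 - 6*c + 16*y^3 + y*(24*c - 12) + 4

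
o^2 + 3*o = o*(o + 3)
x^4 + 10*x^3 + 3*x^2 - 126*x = x*(x - 3)*(x + 6)*(x + 7)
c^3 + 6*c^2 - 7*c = c*(c - 1)*(c + 7)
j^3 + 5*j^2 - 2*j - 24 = (j - 2)*(j + 3)*(j + 4)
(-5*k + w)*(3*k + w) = -15*k^2 - 2*k*w + w^2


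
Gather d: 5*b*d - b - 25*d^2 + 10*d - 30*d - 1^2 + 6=-b - 25*d^2 + d*(5*b - 20) + 5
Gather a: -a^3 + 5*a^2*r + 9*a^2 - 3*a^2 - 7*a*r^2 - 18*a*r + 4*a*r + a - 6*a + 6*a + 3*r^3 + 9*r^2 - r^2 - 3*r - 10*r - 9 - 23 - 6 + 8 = -a^3 + a^2*(5*r + 6) + a*(-7*r^2 - 14*r + 1) + 3*r^3 + 8*r^2 - 13*r - 30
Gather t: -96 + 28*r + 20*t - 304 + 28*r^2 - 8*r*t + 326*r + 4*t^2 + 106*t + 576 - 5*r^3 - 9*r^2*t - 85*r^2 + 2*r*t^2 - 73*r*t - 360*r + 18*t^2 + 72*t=-5*r^3 - 57*r^2 - 6*r + t^2*(2*r + 22) + t*(-9*r^2 - 81*r + 198) + 176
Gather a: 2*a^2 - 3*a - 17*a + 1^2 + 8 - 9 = 2*a^2 - 20*a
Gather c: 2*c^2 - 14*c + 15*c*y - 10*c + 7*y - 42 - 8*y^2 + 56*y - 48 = 2*c^2 + c*(15*y - 24) - 8*y^2 + 63*y - 90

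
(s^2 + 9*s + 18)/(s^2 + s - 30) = (s + 3)/(s - 5)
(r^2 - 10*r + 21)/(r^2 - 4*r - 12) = (-r^2 + 10*r - 21)/(-r^2 + 4*r + 12)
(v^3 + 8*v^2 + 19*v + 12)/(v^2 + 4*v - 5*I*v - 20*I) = (v^2 + 4*v + 3)/(v - 5*I)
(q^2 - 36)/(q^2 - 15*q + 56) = (q^2 - 36)/(q^2 - 15*q + 56)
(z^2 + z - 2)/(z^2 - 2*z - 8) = (z - 1)/(z - 4)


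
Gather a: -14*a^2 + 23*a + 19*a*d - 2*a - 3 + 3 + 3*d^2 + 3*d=-14*a^2 + a*(19*d + 21) + 3*d^2 + 3*d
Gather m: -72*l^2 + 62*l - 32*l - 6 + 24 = -72*l^2 + 30*l + 18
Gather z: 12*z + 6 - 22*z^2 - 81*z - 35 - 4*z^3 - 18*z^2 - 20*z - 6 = -4*z^3 - 40*z^2 - 89*z - 35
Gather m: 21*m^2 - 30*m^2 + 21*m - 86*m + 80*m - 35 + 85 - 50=-9*m^2 + 15*m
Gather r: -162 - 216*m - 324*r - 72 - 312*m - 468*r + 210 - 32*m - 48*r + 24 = -560*m - 840*r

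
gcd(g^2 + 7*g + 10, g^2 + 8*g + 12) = g + 2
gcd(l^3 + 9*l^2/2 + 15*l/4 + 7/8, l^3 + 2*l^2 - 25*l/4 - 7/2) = l^2 + 4*l + 7/4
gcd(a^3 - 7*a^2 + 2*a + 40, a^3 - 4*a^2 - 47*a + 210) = a - 5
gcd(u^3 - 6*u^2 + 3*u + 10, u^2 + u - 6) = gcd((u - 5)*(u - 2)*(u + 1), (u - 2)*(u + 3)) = u - 2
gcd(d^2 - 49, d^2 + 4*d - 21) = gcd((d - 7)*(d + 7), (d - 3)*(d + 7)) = d + 7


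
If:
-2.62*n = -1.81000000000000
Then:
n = 0.69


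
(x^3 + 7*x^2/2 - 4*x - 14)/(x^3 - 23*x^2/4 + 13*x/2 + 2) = 2*(2*x^2 + 11*x + 14)/(4*x^2 - 15*x - 4)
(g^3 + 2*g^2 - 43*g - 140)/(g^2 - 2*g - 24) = (g^2 - 2*g - 35)/(g - 6)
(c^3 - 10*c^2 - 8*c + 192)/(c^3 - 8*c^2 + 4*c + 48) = (c^2 - 4*c - 32)/(c^2 - 2*c - 8)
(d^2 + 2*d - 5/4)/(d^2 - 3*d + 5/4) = (2*d + 5)/(2*d - 5)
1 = 1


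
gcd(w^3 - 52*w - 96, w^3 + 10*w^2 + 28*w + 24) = w^2 + 8*w + 12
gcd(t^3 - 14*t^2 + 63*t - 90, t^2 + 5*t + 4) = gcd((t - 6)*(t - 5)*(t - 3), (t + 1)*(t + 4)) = 1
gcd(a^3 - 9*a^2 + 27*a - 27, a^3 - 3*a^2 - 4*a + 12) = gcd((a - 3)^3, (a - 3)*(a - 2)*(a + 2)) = a - 3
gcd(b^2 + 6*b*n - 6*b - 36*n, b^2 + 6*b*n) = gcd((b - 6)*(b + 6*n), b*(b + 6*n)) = b + 6*n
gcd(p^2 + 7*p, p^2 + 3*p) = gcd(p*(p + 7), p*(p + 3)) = p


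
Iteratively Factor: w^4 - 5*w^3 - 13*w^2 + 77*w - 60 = (w - 5)*(w^3 - 13*w + 12) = (w - 5)*(w - 3)*(w^2 + 3*w - 4) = (w - 5)*(w - 3)*(w - 1)*(w + 4)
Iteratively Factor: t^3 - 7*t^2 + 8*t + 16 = (t - 4)*(t^2 - 3*t - 4) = (t - 4)*(t + 1)*(t - 4)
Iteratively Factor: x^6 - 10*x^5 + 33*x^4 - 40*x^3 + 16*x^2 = (x - 1)*(x^5 - 9*x^4 + 24*x^3 - 16*x^2) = (x - 1)^2*(x^4 - 8*x^3 + 16*x^2) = (x - 4)*(x - 1)^2*(x^3 - 4*x^2) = (x - 4)^2*(x - 1)^2*(x^2) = x*(x - 4)^2*(x - 1)^2*(x)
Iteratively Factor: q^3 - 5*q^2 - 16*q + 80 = (q - 4)*(q^2 - q - 20) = (q - 5)*(q - 4)*(q + 4)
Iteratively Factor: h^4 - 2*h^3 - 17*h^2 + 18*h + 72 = (h + 3)*(h^3 - 5*h^2 - 2*h + 24) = (h + 2)*(h + 3)*(h^2 - 7*h + 12) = (h - 4)*(h + 2)*(h + 3)*(h - 3)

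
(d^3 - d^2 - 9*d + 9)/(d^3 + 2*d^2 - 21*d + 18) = (d + 3)/(d + 6)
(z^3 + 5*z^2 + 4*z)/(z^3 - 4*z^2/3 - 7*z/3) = 3*(z + 4)/(3*z - 7)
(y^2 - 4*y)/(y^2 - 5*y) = (y - 4)/(y - 5)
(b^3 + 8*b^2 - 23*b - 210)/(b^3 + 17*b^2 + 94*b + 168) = (b - 5)/(b + 4)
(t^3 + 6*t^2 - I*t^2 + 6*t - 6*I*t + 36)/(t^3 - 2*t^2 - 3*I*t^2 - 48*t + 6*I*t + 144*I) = (t + 2*I)/(t - 8)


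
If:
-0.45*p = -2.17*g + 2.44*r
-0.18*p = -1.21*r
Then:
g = 2.5184331797235*r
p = 6.72222222222222*r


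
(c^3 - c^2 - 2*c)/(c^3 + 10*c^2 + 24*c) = (c^2 - c - 2)/(c^2 + 10*c + 24)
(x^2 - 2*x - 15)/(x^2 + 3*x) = (x - 5)/x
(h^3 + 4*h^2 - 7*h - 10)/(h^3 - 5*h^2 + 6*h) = (h^2 + 6*h + 5)/(h*(h - 3))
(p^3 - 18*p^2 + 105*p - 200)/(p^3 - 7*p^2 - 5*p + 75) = (p - 8)/(p + 3)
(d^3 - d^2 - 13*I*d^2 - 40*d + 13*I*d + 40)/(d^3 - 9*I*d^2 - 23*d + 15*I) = (d^2 - d*(1 + 8*I) + 8*I)/(d^2 - 4*I*d - 3)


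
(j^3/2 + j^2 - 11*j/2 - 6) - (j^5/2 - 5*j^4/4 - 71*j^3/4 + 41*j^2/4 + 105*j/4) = -j^5/2 + 5*j^4/4 + 73*j^3/4 - 37*j^2/4 - 127*j/4 - 6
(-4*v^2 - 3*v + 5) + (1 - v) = -4*v^2 - 4*v + 6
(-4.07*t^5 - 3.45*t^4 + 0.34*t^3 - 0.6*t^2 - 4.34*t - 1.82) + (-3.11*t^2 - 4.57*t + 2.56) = -4.07*t^5 - 3.45*t^4 + 0.34*t^3 - 3.71*t^2 - 8.91*t + 0.74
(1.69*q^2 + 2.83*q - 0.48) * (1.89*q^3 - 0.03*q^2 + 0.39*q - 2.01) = 3.1941*q^5 + 5.298*q^4 - 0.333*q^3 - 2.2788*q^2 - 5.8755*q + 0.9648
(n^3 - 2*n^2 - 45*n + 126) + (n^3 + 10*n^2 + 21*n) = 2*n^3 + 8*n^2 - 24*n + 126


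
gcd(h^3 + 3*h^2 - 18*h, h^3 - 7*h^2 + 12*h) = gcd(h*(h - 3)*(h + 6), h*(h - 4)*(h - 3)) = h^2 - 3*h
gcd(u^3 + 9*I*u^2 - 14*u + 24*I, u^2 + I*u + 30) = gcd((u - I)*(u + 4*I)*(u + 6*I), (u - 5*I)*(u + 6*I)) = u + 6*I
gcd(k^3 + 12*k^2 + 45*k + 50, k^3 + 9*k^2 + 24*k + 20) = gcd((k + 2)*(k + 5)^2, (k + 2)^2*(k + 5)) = k^2 + 7*k + 10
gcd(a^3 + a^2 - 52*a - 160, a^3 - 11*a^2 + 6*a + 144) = a - 8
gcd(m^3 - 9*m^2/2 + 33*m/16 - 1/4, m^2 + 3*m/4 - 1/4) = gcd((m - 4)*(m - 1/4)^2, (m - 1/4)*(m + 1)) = m - 1/4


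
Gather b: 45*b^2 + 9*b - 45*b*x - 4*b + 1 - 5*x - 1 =45*b^2 + b*(5 - 45*x) - 5*x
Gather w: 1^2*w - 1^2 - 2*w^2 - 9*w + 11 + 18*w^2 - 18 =16*w^2 - 8*w - 8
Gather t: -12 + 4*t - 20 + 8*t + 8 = 12*t - 24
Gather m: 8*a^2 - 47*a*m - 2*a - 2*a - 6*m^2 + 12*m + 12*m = 8*a^2 - 4*a - 6*m^2 + m*(24 - 47*a)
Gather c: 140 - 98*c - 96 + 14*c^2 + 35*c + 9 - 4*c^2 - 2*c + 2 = 10*c^2 - 65*c + 55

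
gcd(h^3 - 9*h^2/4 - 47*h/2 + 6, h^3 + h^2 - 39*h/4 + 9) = h + 4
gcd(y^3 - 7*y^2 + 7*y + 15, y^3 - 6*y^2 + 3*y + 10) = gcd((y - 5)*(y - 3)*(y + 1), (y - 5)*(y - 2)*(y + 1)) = y^2 - 4*y - 5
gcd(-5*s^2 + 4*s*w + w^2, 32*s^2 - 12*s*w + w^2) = 1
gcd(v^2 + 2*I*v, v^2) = v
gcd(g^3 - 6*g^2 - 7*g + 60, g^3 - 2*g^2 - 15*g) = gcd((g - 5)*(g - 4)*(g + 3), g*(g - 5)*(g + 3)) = g^2 - 2*g - 15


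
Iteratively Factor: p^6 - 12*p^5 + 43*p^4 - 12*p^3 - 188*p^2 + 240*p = (p)*(p^5 - 12*p^4 + 43*p^3 - 12*p^2 - 188*p + 240) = p*(p - 3)*(p^4 - 9*p^3 + 16*p^2 + 36*p - 80) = p*(p - 3)*(p + 2)*(p^3 - 11*p^2 + 38*p - 40) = p*(p - 5)*(p - 3)*(p + 2)*(p^2 - 6*p + 8) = p*(p - 5)*(p - 3)*(p - 2)*(p + 2)*(p - 4)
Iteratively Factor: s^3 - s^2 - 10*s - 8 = (s + 1)*(s^2 - 2*s - 8) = (s + 1)*(s + 2)*(s - 4)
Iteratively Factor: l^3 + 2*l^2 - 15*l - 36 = (l - 4)*(l^2 + 6*l + 9) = (l - 4)*(l + 3)*(l + 3)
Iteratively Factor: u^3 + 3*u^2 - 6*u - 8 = (u - 2)*(u^2 + 5*u + 4) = (u - 2)*(u + 4)*(u + 1)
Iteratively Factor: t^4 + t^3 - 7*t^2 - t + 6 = (t - 1)*(t^3 + 2*t^2 - 5*t - 6) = (t - 2)*(t - 1)*(t^2 + 4*t + 3) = (t - 2)*(t - 1)*(t + 1)*(t + 3)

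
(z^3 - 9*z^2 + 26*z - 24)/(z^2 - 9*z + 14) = (z^2 - 7*z + 12)/(z - 7)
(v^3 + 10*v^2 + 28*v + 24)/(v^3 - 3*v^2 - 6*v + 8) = (v^2 + 8*v + 12)/(v^2 - 5*v + 4)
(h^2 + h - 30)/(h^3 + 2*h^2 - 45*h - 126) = (h - 5)/(h^2 - 4*h - 21)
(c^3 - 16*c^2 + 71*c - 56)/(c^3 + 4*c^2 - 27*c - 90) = (c^3 - 16*c^2 + 71*c - 56)/(c^3 + 4*c^2 - 27*c - 90)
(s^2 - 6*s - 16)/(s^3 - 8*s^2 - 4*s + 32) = 1/(s - 2)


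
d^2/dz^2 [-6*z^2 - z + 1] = -12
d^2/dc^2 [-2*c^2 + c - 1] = -4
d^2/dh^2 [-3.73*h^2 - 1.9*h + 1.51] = -7.46000000000000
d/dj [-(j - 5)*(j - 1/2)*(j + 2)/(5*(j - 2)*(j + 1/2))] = (-4*j^4 + 12*j^3 - 43*j^2 + 12*j - 64)/(5*(4*j^4 - 12*j^3 + j^2 + 12*j + 4))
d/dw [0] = 0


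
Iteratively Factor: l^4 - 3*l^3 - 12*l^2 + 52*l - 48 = (l - 2)*(l^3 - l^2 - 14*l + 24) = (l - 3)*(l - 2)*(l^2 + 2*l - 8) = (l - 3)*(l - 2)^2*(l + 4)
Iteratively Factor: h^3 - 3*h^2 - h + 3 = (h - 1)*(h^2 - 2*h - 3) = (h - 3)*(h - 1)*(h + 1)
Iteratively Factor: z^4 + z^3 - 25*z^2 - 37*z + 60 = (z + 4)*(z^3 - 3*z^2 - 13*z + 15) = (z - 1)*(z + 4)*(z^2 - 2*z - 15) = (z - 1)*(z + 3)*(z + 4)*(z - 5)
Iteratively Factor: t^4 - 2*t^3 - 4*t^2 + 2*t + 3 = (t + 1)*(t^3 - 3*t^2 - t + 3) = (t - 1)*(t + 1)*(t^2 - 2*t - 3) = (t - 3)*(t - 1)*(t + 1)*(t + 1)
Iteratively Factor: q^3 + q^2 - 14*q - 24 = (q - 4)*(q^2 + 5*q + 6) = (q - 4)*(q + 3)*(q + 2)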